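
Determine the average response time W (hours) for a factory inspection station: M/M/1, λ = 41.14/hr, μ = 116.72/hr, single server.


W = 1/(μ−λ) = 1/(116.72 − 41.14) = 1/75.58 = 0.01323 hr

Final: 0.01323 hr


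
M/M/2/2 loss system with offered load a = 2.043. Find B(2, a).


B(c,a) = (a^c/c!) / Σ_{k=0}^{c} a^k/k!
a^2/2! = 2.086925
Σ terms (k=0..2): 1.00000 + 2.04300 + 2.08692 = 5.129925
B = 2.086925/5.129925 = 0.406814

Final: 0.406814


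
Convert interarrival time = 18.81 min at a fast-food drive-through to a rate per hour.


λ = 1/(interarrival time) in consistent units.
1 hour = 60 min, so λ = 60/18.81 = 3.1898 per hour

Final: 3.1898 /hr


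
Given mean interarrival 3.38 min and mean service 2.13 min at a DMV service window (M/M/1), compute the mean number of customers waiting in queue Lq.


λ = 60/3.38 = 17.7515 /hr
μ = 60/2.13 = 28.1690 /hr
ρ = λ/μ = 17.7515/28.1690 = 0.6302
Lq = ρ²/(1−ρ) = 0.3971/0.3698 = 1.0738

Final: 1.0738


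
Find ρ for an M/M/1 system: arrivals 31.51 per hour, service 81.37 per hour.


ρ = λ/μ = 31.51/81.37 = 0.3872

Final: 0.3872


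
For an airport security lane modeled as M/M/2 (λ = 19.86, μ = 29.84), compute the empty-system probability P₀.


a = λ/μ = 19.86/29.84 = 0.6655; ρ = a/c = 0.3328
Σ_{k=0}^{1} a^k/k! (terms k=0..1) = 1.00000 + 0.66555 = 1.66555
Tail: a^2/(2!(1−ρ)) = 0.44296/(2·0.6672) = 0.33194
P₀ = 1/(1.66555 + 0.33194) = 1/1.99749 = 0.500629

Final: 0.500629


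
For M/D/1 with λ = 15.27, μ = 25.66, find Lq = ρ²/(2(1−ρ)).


ρ = 15.27/25.66 = 0.5951
M/D/1: Lq = ρ²/(2(1−ρ)) = 0.3541/(2·0.4049) = 0.43730

Final: 0.43730


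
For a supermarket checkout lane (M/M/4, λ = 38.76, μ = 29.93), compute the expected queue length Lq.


a = λ/μ = 1.2950; ρ = a/4 = 0.3238
P₀ = 0.272566
Lq = P₀·a^c·ρ / (c!·(1−ρ)²) = 0.272566·2.81260·0.3238/(24·0.45731)
= 0.02261

Final: 0.02261


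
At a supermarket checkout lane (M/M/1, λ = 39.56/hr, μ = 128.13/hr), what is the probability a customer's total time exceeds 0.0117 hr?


W ~ Exponential(μ−λ) for M/M/1.
μ − λ = 128.13 − 39.56 = 88.5700
P(W > t) = e^{−(μ−λ)t} = e^{−1.0363} = 0.354776

Final: 0.354776


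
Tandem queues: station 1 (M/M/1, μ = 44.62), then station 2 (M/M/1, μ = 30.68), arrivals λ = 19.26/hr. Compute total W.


Each node sees arrival rate λ = 19.26/hr (tandem ⇒ throughput preserved).
W₁ = 1/(μ₁−λ) = 1/(44.62−19.26) = 0.03943 hr
W₂ = 1/(μ₂−λ) = 1/(30.68−19.26) = 0.08757 hr
W_total = W₁ + W₂ = 0.03943 + 0.08757 = 0.12700 hr

Final: 0.12700 hr


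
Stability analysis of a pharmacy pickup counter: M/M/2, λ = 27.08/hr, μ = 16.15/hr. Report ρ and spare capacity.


Total capacity cμ = 2·16.15 = 32.30/hr
ρ = λ/(cμ) = 27.08/32.30 = 0.8384
Stable ⇔ ρ < 1: YES
Spare capacity = cμ − λ = 32.30 − 27.08 = 5.22/hr

Final: ρ = 0.8384; stable; margin = 5.22/hr


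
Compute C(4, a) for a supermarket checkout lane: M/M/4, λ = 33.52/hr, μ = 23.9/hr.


a = λ/μ = 1.4025; ρ = a/4 = 0.3506
P₀ = 0.244254 (from M/M/c formula)
C(c,a) = [a^c/(c!(1−ρ))]·P₀ = [3.86923/(24·0.6494)]·0.244254
= 0.24827·0.244254 = 0.060640

Final: 0.060640


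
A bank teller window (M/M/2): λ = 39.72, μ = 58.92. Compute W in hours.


a = 0.6741; ρ = 0.3371; P₀ = 0.495811
Lq = P₀·a^c·ρ/(c!(1−ρ)²) = 0.08641
Wq = Lq/λ = 0.08641/39.72 = 0.002175 hr
W = Wq + 1/μ = 0.002175 + 0.01697 = 0.01915 hr

Final: 0.01915 hr


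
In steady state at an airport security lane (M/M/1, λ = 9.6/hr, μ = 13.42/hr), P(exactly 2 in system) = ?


ρ = 9.6/13.42 = 0.7154
P_n = (1−ρ)·ρ^n = (1 − 0.7154)·0.7154^2 = 0.2846·0.511726 = 0.145663

Final: 0.145663


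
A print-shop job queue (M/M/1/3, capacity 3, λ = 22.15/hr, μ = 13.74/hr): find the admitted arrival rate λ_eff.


ρ = 1.6121; P_K = (1−ρ)ρ^3/(1−ρ^4) = 0.445672
λ_eff = λ(1 − P_K) = 22.15·(1 − 0.445672) = 22.15·0.554328 = 12.2784 /hr

Final: 12.2784 /hr


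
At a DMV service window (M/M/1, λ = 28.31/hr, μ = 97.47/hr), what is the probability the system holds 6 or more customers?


ρ = 28.31/97.47 = 0.2904
P(N ≥ n) = ρ^n = 0.2904^6 = 0.0006004

Final: 0.0006004


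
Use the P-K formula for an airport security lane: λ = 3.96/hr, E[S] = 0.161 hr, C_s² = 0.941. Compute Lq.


ρ = λ·E[S] = 3.96·0.161 = 0.6376
Lq = ρ²(1+C_s²)/(2(1−ρ)) = 0.4065·(1+0.941)/(2·0.3624)
= 0.4065·1.9410/0.7249 = 1.08843

Final: 1.08843


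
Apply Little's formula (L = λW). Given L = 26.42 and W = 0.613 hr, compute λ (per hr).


λ = L/W = 26.42/0.613 = 43.0995 /hr

Final: 43.0995 /hr


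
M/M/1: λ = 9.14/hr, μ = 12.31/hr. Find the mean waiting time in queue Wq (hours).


ρ = 9.14/12.31 = 0.7425
Wq = ρ/(μ−λ) = 0.7425/(12.31 − 9.14) = 0.7425/3.17 = 0.2342 hr

Final: 0.2342 hr


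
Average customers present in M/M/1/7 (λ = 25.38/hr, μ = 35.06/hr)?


ρ = 25.38/35.06 = 0.7239
L = ρ[1 − (K+1)ρ^K + Kρ^(K+1)] / [(1−ρ)(1−ρ^(K+1))]
Numerator: 0.7239·(1 − 8·0.104174 + 7·0.075412) = 0.502744
Denominator: (0.2761)·(0.924588) = 0.255277
L = 0.502744/0.255277 = 1.9694

Final: 1.9694


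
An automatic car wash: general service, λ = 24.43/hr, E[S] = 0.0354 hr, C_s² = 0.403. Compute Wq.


ρ = λ·E[S] = 24.43·0.0354 = 0.8648
E[S²] = E[S]²(1+C_s²) = 0.0354²·(1+0.403) = 0.001758
Wq = λ·E[S²]/(2(1−ρ)) = 24.43·0.001758/(2·0.1352) = 0.15887 hr

Final: 0.15887 hr


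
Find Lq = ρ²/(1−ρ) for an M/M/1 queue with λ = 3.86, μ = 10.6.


ρ = 3.86/10.6 = 0.3642
Lq = ρ²/(1−ρ) = 0.1326/0.6358 = 0.2085

Final: 0.2085


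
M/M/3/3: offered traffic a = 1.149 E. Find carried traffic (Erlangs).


B(3,1.149) = 0.082569 (Erlang-B)
Carried load = a(1 − B) = 1.149·(1 − 0.082569) = 1.149·0.917431 = 1.0541 E

Final: 1.0541 Erlangs


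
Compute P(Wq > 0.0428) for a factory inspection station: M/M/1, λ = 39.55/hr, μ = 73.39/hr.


ρ = 39.55/73.39 = 0.5389
P(Wq > t) = ρ·e^{−(μ−λ)t} = 0.5389·e^{−1.4484}
= 0.5389·0.234957 = 0.126619

Final: 0.126619


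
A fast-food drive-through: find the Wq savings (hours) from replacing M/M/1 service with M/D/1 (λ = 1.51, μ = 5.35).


ρ = 1.51/5.35 = 0.2822
Wq(M/M/1) = ρ/(μ−λ) = 0.2822/3.84 = 0.07350 hr
Wq(M/D/1) = ρ/(2(μ−λ)) = 0.03675 hr
Savings = 0.07350 − 0.03675 = 0.03675 hr

Final: 0.03675 hr


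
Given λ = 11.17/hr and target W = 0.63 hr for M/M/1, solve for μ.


W = 1/(μ−λ) ⇒ μ − λ = 1/W = 1/0.63 = 1.5873
μ = λ + 1/W = 11.17 + 1.5873 = 12.7573 per hr

Final: 12.7573 /hr


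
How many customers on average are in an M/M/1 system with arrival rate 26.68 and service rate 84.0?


ρ = λ/μ = 26.68/84.0 = 0.3176
L = ρ/(1−ρ) = 0.3176/(1 − 0.3176) = 0.3176/0.6824 = 0.4655

Final: 0.4655


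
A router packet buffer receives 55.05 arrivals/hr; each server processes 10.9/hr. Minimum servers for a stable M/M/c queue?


Stability requires cμ > λ ⇔ c > λ/μ.
λ/μ = 55.05/10.9 = 5.0505
Minimum integer c = ⌊5.0505⌋ + 1 = 6
Check: 6·10.9 = 65.40 > 55.05, while 5·10.9 = 54.50 ≤ 55.05

Final: 6 servers


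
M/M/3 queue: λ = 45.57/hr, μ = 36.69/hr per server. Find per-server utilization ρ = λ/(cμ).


ρ = λ/(cμ) = 45.57/(3·36.69) = 45.57/110.07 = 0.4140

Final: 0.4140


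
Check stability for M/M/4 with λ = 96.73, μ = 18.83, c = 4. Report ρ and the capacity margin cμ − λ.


Total capacity cμ = 4·18.83 = 75.32/hr
ρ = λ/(cμ) = 96.73/75.32 = 1.2843
Stable ⇔ ρ < 1: NO
Spare capacity = cμ − λ = 75.32 − 96.73 = -21.41/hr

Final: ρ = 1.2843; unstable; margin = -21.41/hr


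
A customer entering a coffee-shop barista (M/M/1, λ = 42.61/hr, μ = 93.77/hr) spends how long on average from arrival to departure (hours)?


W = 1/(μ−λ) = 1/(93.77 − 42.61) = 1/51.16 = 0.01955 hr

Final: 0.01955 hr


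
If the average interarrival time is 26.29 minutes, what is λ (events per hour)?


λ = 1/(interarrival time) in consistent units.
1 hour = 60 min, so λ = 60/26.29 = 2.2822 per hour

Final: 2.2822 /hr


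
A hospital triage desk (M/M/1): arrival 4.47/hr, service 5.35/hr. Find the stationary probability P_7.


ρ = 4.47/5.35 = 0.8355
P_n = (1−ρ)·ρ^n = (1 − 0.8355)·0.8355^7 = 0.1645·0.284234 = 0.046753

Final: 0.046753


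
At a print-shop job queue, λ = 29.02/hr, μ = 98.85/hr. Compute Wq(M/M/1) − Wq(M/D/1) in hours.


ρ = 29.02/98.85 = 0.2936
Wq(M/M/1) = ρ/(μ−λ) = 0.2936/69.83 = 0.004204 hr
Wq(M/D/1) = ρ/(2(μ−λ)) = 0.002102 hr
Savings = 0.004204 − 0.002102 = 0.002102 hr

Final: 0.002102 hr


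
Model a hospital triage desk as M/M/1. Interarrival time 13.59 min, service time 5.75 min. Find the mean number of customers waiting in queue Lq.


λ = 60/13.59 = 4.4150 /hr
μ = 60/5.75 = 10.4348 /hr
ρ = λ/μ = 4.4150/10.4348 = 0.4231
Lq = ρ²/(1−ρ) = 0.1790/0.5769 = 0.3103

Final: 0.3103


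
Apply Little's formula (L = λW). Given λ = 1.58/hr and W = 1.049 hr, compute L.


L = λW = 1.58·1.049 = 1.6574

Final: 1.6574


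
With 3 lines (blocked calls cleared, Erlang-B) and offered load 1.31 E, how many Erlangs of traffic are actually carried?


B(3,1.31) = 0.105761 (Erlang-B)
Carried load = a(1 − B) = 1.31·(1 − 0.105761) = 1.31·0.894239 = 1.1715 E

Final: 1.1715 Erlangs


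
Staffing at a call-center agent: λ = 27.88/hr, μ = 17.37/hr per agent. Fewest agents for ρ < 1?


Stability requires cμ > λ ⇔ c > λ/μ.
λ/μ = 27.88/17.37 = 1.6051
Minimum integer c = ⌊1.6051⌋ + 1 = 2
Check: 2·17.37 = 34.74 > 27.88, while 1·17.37 = 17.37 ≤ 27.88

Final: 2 servers


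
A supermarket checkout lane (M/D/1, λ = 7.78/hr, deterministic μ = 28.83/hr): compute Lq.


ρ = 7.78/28.83 = 0.2699
M/D/1: Lq = ρ²/(2(1−ρ)) = 0.07282/(2·0.7301) = 0.04987

Final: 0.04987


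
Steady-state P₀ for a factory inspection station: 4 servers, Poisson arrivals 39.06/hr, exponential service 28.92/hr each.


a = λ/μ = 39.06/28.92 = 1.3506; ρ = a/c = 0.3377
Σ_{k=0}^{3} a^k/k! (terms k=0..3) = 1.00000 + 1.35062 + 0.91209 + 0.41063 = 3.67334
Tail: a^4/(4!(1−ρ)) = 3.32764/(24·0.6623) = 0.20933
P₀ = 1/(3.67334 + 0.20933) = 1/3.88268 = 0.257554

Final: 0.257554


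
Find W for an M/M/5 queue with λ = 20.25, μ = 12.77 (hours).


a = 1.5857; ρ = 0.3171; P₀ = 0.204354
Lq = P₀·a^c·ρ/(c!(1−ρ)²) = 0.01161
Wq = Lq/λ = 0.01161/20.25 = 0.0005735 hr
W = Wq + 1/μ = 0.0005735 + 0.07831 = 0.07888 hr

Final: 0.07888 hr


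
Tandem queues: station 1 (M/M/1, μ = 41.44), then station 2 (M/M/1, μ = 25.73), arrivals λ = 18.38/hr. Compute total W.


Each node sees arrival rate λ = 18.38/hr (tandem ⇒ throughput preserved).
W₁ = 1/(μ₁−λ) = 1/(41.44−18.38) = 0.04337 hr
W₂ = 1/(μ₂−λ) = 1/(25.73−18.38) = 0.13605 hr
W_total = W₁ + W₂ = 0.04337 + 0.13605 = 0.17942 hr

Final: 0.17942 hr


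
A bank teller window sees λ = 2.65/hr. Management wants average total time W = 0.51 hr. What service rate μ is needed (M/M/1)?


W = 1/(μ−λ) ⇒ μ − λ = 1/W = 1/0.51 = 1.9608
μ = λ + 1/W = 2.65 + 1.9608 = 4.6108 per hr

Final: 4.6108 /hr


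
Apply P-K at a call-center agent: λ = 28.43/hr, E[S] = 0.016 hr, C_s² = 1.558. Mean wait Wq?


ρ = λ·E[S] = 28.43·0.016 = 0.4549
E[S²] = E[S]²(1+C_s²) = 0.016²·(1+1.558) = 0.0006548
Wq = λ·E[S²]/(2(1−ρ)) = 28.43·0.0006548/(2·0.5451) = 0.01708 hr

Final: 0.01708 hr


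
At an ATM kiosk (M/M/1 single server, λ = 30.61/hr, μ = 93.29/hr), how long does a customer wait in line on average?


ρ = 30.61/93.29 = 0.3281
Wq = ρ/(μ−λ) = 0.3281/(93.29 − 30.61) = 0.3281/62.68 = 0.005235 hr

Final: 0.005235 hr


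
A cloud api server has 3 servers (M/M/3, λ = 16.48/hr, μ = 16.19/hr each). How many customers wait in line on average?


a = λ/μ = 1.0179; ρ = a/3 = 0.3393
P₀ = 0.356882
Lq = P₀·a^c·ρ / (c!·(1−ρ)²) = 0.356882·1.05471·0.3393/(6·0.43652)
= 0.04876

Final: 0.04876


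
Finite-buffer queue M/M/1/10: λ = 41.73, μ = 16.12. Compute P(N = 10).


ρ = λ/μ = 41.73/16.12 = 2.5887
P_K = (1−ρ)ρ^K/(1−ρ^(K+1)) = (-1.5887·13515.542186)/(1 − 34987.814852)
= -21472.272666/-34986.814852 = 0.613725

Final: 0.613725


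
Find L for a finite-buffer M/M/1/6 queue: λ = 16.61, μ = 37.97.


ρ = 16.61/37.97 = 0.4375
L = ρ[1 − (K+1)ρ^K + Kρ^(K+1)] / [(1−ρ)(1−ρ^(K+1))]
Numerator: 0.4375·(1 − 7·0.007008 + 6·0.003066) = 0.424038
Denominator: (0.5625)·(0.996934) = 0.560825
L = 0.424038/0.560825 = 0.7561

Final: 0.7561


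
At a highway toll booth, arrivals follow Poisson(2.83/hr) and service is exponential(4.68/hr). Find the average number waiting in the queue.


ρ = 2.83/4.68 = 0.6047
Lq = ρ²/(1−ρ) = 0.3657/0.3953 = 0.9250

Final: 0.9250


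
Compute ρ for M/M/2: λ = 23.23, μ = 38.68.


ρ = λ/(cμ) = 23.23/(2·38.68) = 23.23/77.36 = 0.3003

Final: 0.3003


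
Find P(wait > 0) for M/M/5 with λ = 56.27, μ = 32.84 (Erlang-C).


a = λ/μ = 1.7135; ρ = a/5 = 0.3427
P₀ = 0.179653 (from M/M/c formula)
C(c,a) = [a^c/(c!(1−ρ))]·P₀ = [14.76960/(120·0.6573)]·0.179653
= 0.18725·0.179653 = 0.033640

Final: 0.033640


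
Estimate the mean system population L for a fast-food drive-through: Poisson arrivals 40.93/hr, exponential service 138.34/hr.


ρ = λ/μ = 40.93/138.34 = 0.2959
L = ρ/(1−ρ) = 0.2959/(1 − 0.2959) = 0.2959/0.7041 = 0.4202

Final: 0.4202


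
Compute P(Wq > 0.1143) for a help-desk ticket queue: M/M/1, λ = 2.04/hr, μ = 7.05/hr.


ρ = 2.04/7.05 = 0.2894
P(Wq > t) = ρ·e^{−(μ−λ)t} = 0.2894·e^{−0.5726}
= 0.2894·0.564033 = 0.163209

Final: 0.163209


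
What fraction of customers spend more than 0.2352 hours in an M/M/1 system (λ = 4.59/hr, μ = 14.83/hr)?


W ~ Exponential(μ−λ) for M/M/1.
μ − λ = 14.83 − 4.59 = 10.2400
P(W > t) = e^{−(μ−λ)t} = e^{−2.4084} = 0.089955

Final: 0.089955


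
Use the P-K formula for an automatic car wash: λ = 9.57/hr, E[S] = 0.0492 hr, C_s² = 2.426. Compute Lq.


ρ = λ·E[S] = 9.57·0.0492 = 0.4708
Lq = ρ²(1+C_s²)/(2(1−ρ)) = 0.2217·(1+2.426)/(2·0.5292)
= 0.2217·3.4260/1.0583 = 0.71767

Final: 0.71767


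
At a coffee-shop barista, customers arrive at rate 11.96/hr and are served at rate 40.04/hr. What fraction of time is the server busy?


ρ = λ/μ = 11.96/40.04 = 0.2987

Final: 0.2987


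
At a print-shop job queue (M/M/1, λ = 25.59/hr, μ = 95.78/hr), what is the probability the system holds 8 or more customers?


ρ = 25.59/95.78 = 0.2672
P(N ≥ n) = ρ^n = 0.2672^8 = 0.00002596

Final: 0.00002596


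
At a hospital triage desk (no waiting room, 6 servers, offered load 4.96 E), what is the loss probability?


B(c,a) = (a^c/c!) / Σ_{k=0}^{c} a^k/k!
a^6/6! = 20.680335
Σ terms (k=0..6): 1.00000 + 4.96000 + 12.30080 + 20.33732 + 25.21828 + 25.01653 + 20.68033 = 109.513271
B = 20.680335/109.513271 = 0.188839

Final: 0.188839


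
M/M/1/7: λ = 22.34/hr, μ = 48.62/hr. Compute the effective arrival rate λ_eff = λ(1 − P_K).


ρ = 0.4595; P_K = (1−ρ)ρ^7/(1−ρ^8) = 0.002342
λ_eff = λ(1 − P_K) = 22.34·(1 − 0.002342) = 22.34·0.997658 = 22.2877 /hr

Final: 22.2877 /hr


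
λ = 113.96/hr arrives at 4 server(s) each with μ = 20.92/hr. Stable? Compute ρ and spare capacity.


Total capacity cμ = 4·20.92 = 83.68/hr
ρ = λ/(cμ) = 113.96/83.68 = 1.3619
Stable ⇔ ρ < 1: NO
Spare capacity = cμ − λ = 83.68 − 113.96 = -30.28/hr

Final: ρ = 1.3619; unstable; margin = -30.28/hr


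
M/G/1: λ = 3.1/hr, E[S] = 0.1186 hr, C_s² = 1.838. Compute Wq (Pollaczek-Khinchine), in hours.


ρ = λ·E[S] = 3.1·0.1186 = 0.3677
E[S²] = E[S]²(1+C_s²) = 0.1186²·(1+1.838) = 0.039919
Wq = λ·E[S²]/(2(1−ρ)) = 3.1·0.039919/(2·0.6323) = 0.09785 hr

Final: 0.09785 hr


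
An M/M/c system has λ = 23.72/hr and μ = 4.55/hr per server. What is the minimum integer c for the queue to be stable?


Stability requires cμ > λ ⇔ c > λ/μ.
λ/μ = 23.72/4.55 = 5.2132
Minimum integer c = ⌊5.2132⌋ + 1 = 6
Check: 6·4.55 = 27.30 > 23.72, while 5·4.55 = 22.75 ≤ 23.72

Final: 6 servers


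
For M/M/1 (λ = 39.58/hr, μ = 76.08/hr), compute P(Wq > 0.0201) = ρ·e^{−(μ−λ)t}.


ρ = 39.58/76.08 = 0.5202
P(Wq > t) = ρ·e^{−(μ−λ)t} = 0.5202·e^{−0.7337}
= 0.5202·0.480153 = 0.249796

Final: 0.249796


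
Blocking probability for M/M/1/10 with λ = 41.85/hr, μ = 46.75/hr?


ρ = λ/μ = 41.85/46.75 = 0.8952
P_K = (1−ρ)ρ^K/(1−ρ^(K+1)) = (0.1048·0.330475)/(1 − 0.295837)
= 0.034638/0.704163 = 0.049190

Final: 0.049190


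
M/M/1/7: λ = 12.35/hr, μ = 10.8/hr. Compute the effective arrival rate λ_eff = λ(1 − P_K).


ρ = 1.1435; P_K = (1−ρ)ρ^7/(1−ρ^8) = 0.190745
λ_eff = λ(1 − P_K) = 12.35·(1 − 0.190745) = 12.35·0.809255 = 9.9943 /hr

Final: 9.9943 /hr


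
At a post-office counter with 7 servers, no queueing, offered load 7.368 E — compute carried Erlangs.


B(7,7.368) = 0.271328 (Erlang-B)
Carried load = a(1 − B) = 7.368·(1 − 0.271328) = 7.368·0.728672 = 5.3689 E

Final: 5.3689 Erlangs


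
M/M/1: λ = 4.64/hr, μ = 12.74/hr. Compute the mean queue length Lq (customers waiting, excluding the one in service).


ρ = 4.64/12.74 = 0.3642
Lq = ρ²/(1−ρ) = 0.1326/0.6358 = 0.2086

Final: 0.2086


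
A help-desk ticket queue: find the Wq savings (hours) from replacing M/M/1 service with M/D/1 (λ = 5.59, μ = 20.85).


ρ = 5.59/20.85 = 0.2681
Wq(M/M/1) = ρ/(μ−λ) = 0.2681/15.26 = 0.01757 hr
Wq(M/D/1) = ρ/(2(μ−λ)) = 0.008785 hr
Savings = 0.01757 − 0.008785 = 0.008785 hr

Final: 0.008785 hr


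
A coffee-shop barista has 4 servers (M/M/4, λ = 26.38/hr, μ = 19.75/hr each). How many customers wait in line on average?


a = λ/μ = 1.3357; ρ = a/4 = 0.3339
P₀ = 0.261505
Lq = P₀·a^c·ρ / (c!·(1−ρ)²) = 0.261505·3.18296·0.3339/(24·0.44366)
= 0.02610

Final: 0.02610


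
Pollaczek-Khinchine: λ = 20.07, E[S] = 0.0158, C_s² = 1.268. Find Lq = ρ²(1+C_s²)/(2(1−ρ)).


ρ = λ·E[S] = 20.07·0.0158 = 0.3171
Lq = ρ²(1+C_s²)/(2(1−ρ)) = 0.1006·(1+1.268)/(2·0.6829)
= 0.1006·2.2680/1.3658 = 0.16698

Final: 0.16698


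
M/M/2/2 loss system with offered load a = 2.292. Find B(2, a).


B(c,a) = (a^c/c!) / Σ_{k=0}^{c} a^k/k!
a^2/2! = 2.626632
Σ terms (k=0..2): 1.00000 + 2.29200 + 2.62663 = 5.918632
B = 2.626632/5.918632 = 0.443790

Final: 0.443790


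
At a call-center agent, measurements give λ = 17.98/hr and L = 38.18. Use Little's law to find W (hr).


W = L/λ = 38.18/17.98 = 2.1235 hr

Final: 2.1235 hr


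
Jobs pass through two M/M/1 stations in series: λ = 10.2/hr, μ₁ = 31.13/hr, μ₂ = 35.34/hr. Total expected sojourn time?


Each node sees arrival rate λ = 10.2/hr (tandem ⇒ throughput preserved).
W₁ = 1/(μ₁−λ) = 1/(31.13−10.2) = 0.04778 hr
W₂ = 1/(μ₂−λ) = 1/(35.34−10.2) = 0.03978 hr
W_total = W₁ + W₂ = 0.04778 + 0.03978 = 0.08756 hr

Final: 0.08756 hr


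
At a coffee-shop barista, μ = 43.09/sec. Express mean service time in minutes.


Mean service time = 1/μ = 1/43.09 second = 0.02321 second
In minutes: 0.02321 × 0.0166667 = 0.0003868 min

Final: 0.0003868 min


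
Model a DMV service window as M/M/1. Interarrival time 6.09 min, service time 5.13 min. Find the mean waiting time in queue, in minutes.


λ = 60/6.09 = 9.8522 /hr
μ = 60/5.13 = 11.6959 /hr
ρ = λ/μ = 9.8522/11.6959 = 0.8424
Wq = ρ/(μ−λ) = 0.8424/(11.6959−9.8522) = 0.45689 hr
In minutes: 0.45689·60 = 27.413 min

Final: 27.413 min


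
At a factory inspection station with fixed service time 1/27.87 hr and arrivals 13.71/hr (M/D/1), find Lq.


ρ = 13.71/27.87 = 0.4919
M/D/1: Lq = ρ²/(2(1−ρ)) = 0.2420/(2·0.5081) = 0.23815

Final: 0.23815


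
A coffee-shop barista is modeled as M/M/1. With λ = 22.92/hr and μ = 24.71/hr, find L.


ρ = λ/μ = 22.92/24.71 = 0.9276
L = ρ/(1−ρ) = 0.9276/(1 − 0.9276) = 0.9276/0.07244 = 12.8045

Final: 12.8045


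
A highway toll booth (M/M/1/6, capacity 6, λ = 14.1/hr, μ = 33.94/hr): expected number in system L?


ρ = 14.1/33.94 = 0.4154
L = ρ[1 − (K+1)ρ^K + Kρ^(K+1)] / [(1−ρ)(1−ρ^(K+1))]
Numerator: 0.4154·(1 − 7·0.005141 + 6·0.002136) = 0.405812
Denominator: (0.5846)·(0.997864) = 0.583313
L = 0.405812/0.583313 = 0.6957

Final: 0.6957


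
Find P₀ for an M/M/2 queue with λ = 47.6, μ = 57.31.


a = λ/μ = 47.6/57.31 = 0.8306; ρ = a/c = 0.4153
Σ_{k=0}^{1} a^k/k! (terms k=0..1) = 1.00000 + 0.83057 = 1.83057
Tail: a^2/(2!(1−ρ)) = 0.68985/(2·0.5847) = 0.58990
P₀ = 1/(1.83057 + 0.58990) = 1/2.42047 = 0.413143

Final: 0.413143


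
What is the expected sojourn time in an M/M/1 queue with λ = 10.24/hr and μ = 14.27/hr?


W = 1/(μ−λ) = 1/(14.27 − 10.24) = 1/4.03 = 0.2481 hr

Final: 0.2481 hr


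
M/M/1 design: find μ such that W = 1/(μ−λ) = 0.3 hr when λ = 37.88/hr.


W = 1/(μ−λ) ⇒ μ − λ = 1/W = 1/0.3 = 3.3333
μ = λ + 1/W = 37.88 + 3.3333 = 41.2133 per hr

Final: 41.2133 /hr


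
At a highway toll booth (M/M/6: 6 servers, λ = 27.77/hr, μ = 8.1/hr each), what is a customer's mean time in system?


a = 3.4284; ρ = 0.5714; P₀ = 0.031263
Lq = P₀·a^c·ρ/(c!(1−ρ)²) = 0.21932
Wq = Lq/λ = 0.21932/27.77 = 0.007898 hr
W = Wq + 1/μ = 0.007898 + 0.12346 = 0.13135 hr

Final: 0.13135 hr


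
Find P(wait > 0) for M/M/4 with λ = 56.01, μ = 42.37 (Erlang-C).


a = λ/μ = 1.3219; ρ = a/4 = 0.3305
P₀ = 0.265201 (from M/M/c formula)
C(c,a) = [a^c/(c!(1−ρ))]·P₀ = [3.05371/(24·0.6695)]·0.265201
= 0.19004·0.265201 = 0.050400

Final: 0.050400


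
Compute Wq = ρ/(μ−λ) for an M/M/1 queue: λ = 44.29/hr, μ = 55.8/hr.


ρ = 44.29/55.8 = 0.7937
Wq = ρ/(μ−λ) = 0.7937/(55.8 − 44.29) = 0.7937/11.51 = 0.06896 hr

Final: 0.06896 hr


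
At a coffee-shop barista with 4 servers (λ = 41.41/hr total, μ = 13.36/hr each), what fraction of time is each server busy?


ρ = λ/(cμ) = 41.41/(4·13.36) = 41.41/53.44 = 0.7749

Final: 0.7749


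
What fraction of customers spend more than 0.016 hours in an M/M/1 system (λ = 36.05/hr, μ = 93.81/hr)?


W ~ Exponential(μ−λ) for M/M/1.
μ − λ = 93.81 − 36.05 = 57.7600
P(W > t) = e^{−(μ−λ)t} = e^{−0.9242} = 0.396865

Final: 0.396865


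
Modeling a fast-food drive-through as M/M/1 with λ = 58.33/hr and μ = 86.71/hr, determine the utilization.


ρ = λ/μ = 58.33/86.71 = 0.6727

Final: 0.6727


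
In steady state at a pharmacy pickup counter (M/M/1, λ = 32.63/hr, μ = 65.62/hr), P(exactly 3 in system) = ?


ρ = 32.63/65.62 = 0.4973
P_n = (1−ρ)·ρ^n = (1 − 0.4973)·0.4973^3 = 0.5027·0.122954 = 0.061814

Final: 0.061814


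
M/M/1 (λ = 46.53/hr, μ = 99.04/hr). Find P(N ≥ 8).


ρ = 46.53/99.04 = 0.4698
P(N ≥ n) = ρ^n = 0.4698^8 = 0.002373

Final: 0.002373


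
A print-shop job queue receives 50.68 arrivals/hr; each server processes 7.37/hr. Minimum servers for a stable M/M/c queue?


Stability requires cμ > λ ⇔ c > λ/μ.
λ/μ = 50.68/7.37 = 6.8765
Minimum integer c = ⌊6.8765⌋ + 1 = 7
Check: 7·7.37 = 51.59 > 50.68, while 6·7.37 = 44.22 ≤ 50.68

Final: 7 servers


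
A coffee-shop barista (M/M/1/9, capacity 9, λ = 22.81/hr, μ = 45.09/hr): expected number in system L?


ρ = 22.81/45.09 = 0.5059
L = ρ[1 − (K+1)ρ^K + Kρ^(K+1)] / [(1−ρ)(1−ρ^(K+1))]
Numerator: 0.5059·(1 − 10·0.002170 + 9·0.001098) = 0.499898
Denominator: (0.4941)·(0.998902) = 0.493581
L = 0.499898/0.493581 = 1.0128

Final: 1.0128


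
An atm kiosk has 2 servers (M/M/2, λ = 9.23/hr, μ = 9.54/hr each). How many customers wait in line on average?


a = λ/μ = 0.9675; ρ = a/2 = 0.4838
P₀ = 0.347934
Lq = P₀·a^c·ρ / (c!·(1−ρ)²) = 0.347934·0.93607·0.4838/(2·0.26651)
= 0.29558

Final: 0.29558


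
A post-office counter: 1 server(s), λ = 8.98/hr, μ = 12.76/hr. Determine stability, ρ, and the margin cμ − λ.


Total capacity cμ = 1·12.76 = 12.76/hr
ρ = λ/(cμ) = 8.98/12.76 = 0.7038
Stable ⇔ ρ < 1: YES
Spare capacity = cμ − λ = 12.76 − 8.98 = 3.78/hr

Final: ρ = 0.7038; stable; margin = 3.78/hr


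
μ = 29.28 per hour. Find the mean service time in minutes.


Mean service time = 1/μ = 1/29.28 hour = 0.03415 hour
In minutes: 0.03415 × 60 = 2.0492 min

Final: 2.0492 min


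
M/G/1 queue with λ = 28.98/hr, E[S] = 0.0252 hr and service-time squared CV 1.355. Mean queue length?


ρ = λ·E[S] = 28.98·0.0252 = 0.7303
Lq = ρ²(1+C_s²)/(2(1−ρ)) = 0.5333·(1+1.355)/(2·0.2697)
= 0.5333·2.3550/0.5394 = 2.32847

Final: 2.32847


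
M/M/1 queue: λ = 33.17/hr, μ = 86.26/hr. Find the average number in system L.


ρ = λ/μ = 33.17/86.26 = 0.3845
L = ρ/(1−ρ) = 0.3845/(1 − 0.3845) = 0.3845/0.6155 = 0.6248

Final: 0.6248


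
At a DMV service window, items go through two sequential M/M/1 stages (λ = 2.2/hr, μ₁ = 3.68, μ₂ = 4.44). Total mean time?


Each node sees arrival rate λ = 2.2/hr (tandem ⇒ throughput preserved).
W₁ = 1/(μ₁−λ) = 1/(3.68−2.2) = 0.67568 hr
W₂ = 1/(μ₂−λ) = 1/(4.44−2.2) = 0.44643 hr
W_total = W₁ + W₂ = 0.67568 + 0.44643 = 1.12210 hr

Final: 1.12210 hr


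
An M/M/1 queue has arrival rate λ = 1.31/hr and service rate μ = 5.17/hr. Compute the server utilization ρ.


ρ = λ/μ = 1.31/5.17 = 0.2534

Final: 0.2534


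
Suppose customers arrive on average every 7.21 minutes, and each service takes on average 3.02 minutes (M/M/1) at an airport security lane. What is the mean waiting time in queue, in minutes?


λ = 60/7.21 = 8.3218 /hr
μ = 60/3.02 = 19.8675 /hr
ρ = λ/μ = 8.3218/19.8675 = 0.4189
Wq = ρ/(μ−λ) = 0.4189/(19.8675−8.3218) = 0.03628 hr
In minutes: 0.03628·60 = 2.177 min

Final: 2.177 min


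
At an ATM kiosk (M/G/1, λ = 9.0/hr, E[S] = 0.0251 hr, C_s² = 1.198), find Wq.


ρ = λ·E[S] = 9.0·0.0251 = 0.2259
E[S²] = E[S]²(1+C_s²) = 0.0251²·(1+1.198) = 0.001385
Wq = λ·E[S²]/(2(1−ρ)) = 9.0·0.001385/(2·0.7741) = 0.008050 hr

Final: 0.008050 hr


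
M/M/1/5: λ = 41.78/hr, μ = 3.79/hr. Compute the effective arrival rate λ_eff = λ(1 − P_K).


ρ = 11.0237; P_K = (1−ρ)ρ^5/(1−ρ^6) = 0.909287
λ_eff = λ(1 − P_K) = 41.78·(1 − 0.909287) = 41.78·0.090713 = 3.7900 /hr

Final: 3.7900 /hr


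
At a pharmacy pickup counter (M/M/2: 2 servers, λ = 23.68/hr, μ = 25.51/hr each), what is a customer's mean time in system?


a = 0.9283; ρ = 0.4641; P₀ = 0.365997
Lq = P₀·a^c·ρ/(c!(1−ρ)²) = 0.25487
Wq = Lq/λ = 0.25487/23.68 = 0.01076 hr
W = Wq + 1/μ = 0.01076 + 0.03920 = 0.04996 hr

Final: 0.04996 hr


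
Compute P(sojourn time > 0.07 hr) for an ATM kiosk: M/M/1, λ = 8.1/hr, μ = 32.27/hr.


W ~ Exponential(μ−λ) for M/M/1.
μ − λ = 32.27 − 8.1 = 24.1700
P(W > t) = e^{−(μ−λ)t} = e^{−1.6919} = 0.184169

Final: 0.184169


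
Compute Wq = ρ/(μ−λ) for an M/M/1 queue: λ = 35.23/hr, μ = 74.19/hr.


ρ = 35.23/74.19 = 0.4749
Wq = ρ/(μ−λ) = 0.4749/(74.19 − 35.23) = 0.4749/38.96 = 0.01219 hr

Final: 0.01219 hr


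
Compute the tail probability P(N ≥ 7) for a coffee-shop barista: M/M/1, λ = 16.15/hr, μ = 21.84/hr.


ρ = 16.15/21.84 = 0.7395
P(N ≥ n) = ρ^n = 0.7395^7 = 0.120904

Final: 0.120904


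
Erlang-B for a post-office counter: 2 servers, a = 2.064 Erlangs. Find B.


B(c,a) = (a^c/c!) / Σ_{k=0}^{c} a^k/k!
a^2/2! = 2.130048
Σ terms (k=0..2): 1.00000 + 2.06400 + 2.13005 = 5.194048
B = 2.130048/5.194048 = 0.410094

Final: 0.410094


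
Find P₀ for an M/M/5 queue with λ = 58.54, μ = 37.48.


a = λ/μ = 58.54/37.48 = 1.5619; ρ = a/c = 0.3124
Σ_{k=0}^{4} a^k/k! (terms k=0..4) = 1.00000 + 1.56190 + 1.21977 + 0.63505 + 0.24797 = 4.66469
Tail: a^5/(5!(1−ρ)) = 9.29535/(120·0.6876) = 0.11265
P₀ = 1/(4.66469 + 0.11265) = 1/4.77734 = 0.209322

Final: 0.209322


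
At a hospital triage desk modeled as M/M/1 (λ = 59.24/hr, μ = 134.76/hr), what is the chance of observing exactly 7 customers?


ρ = 59.24/134.76 = 0.4396
P_n = (1−ρ)·ρ^n = (1 − 0.4396)·0.4396^7 = 0.5604·0.003172 = 0.001778

Final: 0.001778


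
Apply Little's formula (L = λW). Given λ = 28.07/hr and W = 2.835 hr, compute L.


L = λW = 28.07·2.835 = 79.5785

Final: 79.5785


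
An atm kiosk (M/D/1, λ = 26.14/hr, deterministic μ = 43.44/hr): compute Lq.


ρ = 26.14/43.44 = 0.6017
M/D/1: Lq = ρ²/(2(1−ρ)) = 0.3621/(2·0.3983) = 0.45462

Final: 0.45462


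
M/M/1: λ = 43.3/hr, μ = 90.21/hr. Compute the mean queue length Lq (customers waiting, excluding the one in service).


ρ = 43.3/90.21 = 0.4800
Lq = ρ²/(1−ρ) = 0.2304/0.5200 = 0.4431

Final: 0.4431


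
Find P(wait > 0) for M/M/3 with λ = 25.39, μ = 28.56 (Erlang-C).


a = λ/μ = 0.8890; ρ = a/3 = 0.2963
P₀ = 0.408065 (from M/M/c formula)
C(c,a) = [a^c/(c!(1−ρ))]·P₀ = [0.70261/(6·0.7037)]·0.408065
= 0.16642·0.408065 = 0.067909

Final: 0.067909


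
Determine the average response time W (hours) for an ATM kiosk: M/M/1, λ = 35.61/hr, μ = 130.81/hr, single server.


W = 1/(μ−λ) = 1/(130.81 − 35.61) = 1/95.20 = 0.01050 hr

Final: 0.01050 hr


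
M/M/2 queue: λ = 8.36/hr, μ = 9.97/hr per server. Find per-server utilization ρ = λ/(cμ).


ρ = λ/(cμ) = 8.36/(2·9.97) = 8.36/19.94 = 0.4193

Final: 0.4193


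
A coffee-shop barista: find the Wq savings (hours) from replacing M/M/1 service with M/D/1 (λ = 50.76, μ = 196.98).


ρ = 50.76/196.98 = 0.2577
Wq(M/M/1) = ρ/(μ−λ) = 0.2577/146.22 = 0.001762 hr
Wq(M/D/1) = ρ/(2(μ−λ)) = 0.0008812 hr
Savings = 0.001762 − 0.0008812 = 0.0008812 hr

Final: 0.0008812 hr


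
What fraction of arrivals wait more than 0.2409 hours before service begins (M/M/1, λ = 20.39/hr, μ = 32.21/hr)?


ρ = 20.39/32.21 = 0.6330
P(Wq > t) = ρ·e^{−(μ−λ)t} = 0.6330·e^{−2.8474}
= 0.6330·0.057993 = 0.036711

Final: 0.036711


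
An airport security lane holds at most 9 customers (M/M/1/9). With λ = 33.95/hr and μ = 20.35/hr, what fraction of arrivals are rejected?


ρ = λ/μ = 33.95/20.35 = 1.6683
P_K = (1−ρ)ρ^K/(1−ρ^(K+1)) = (-0.6683·100.110190)/(1 − 167.014297)
= -66.904107/-166.014297 = 0.403002

Final: 0.403002


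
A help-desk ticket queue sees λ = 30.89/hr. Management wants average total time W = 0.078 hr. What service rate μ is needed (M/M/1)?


W = 1/(μ−λ) ⇒ μ − λ = 1/W = 1/0.078 = 12.8205
μ = λ + 1/W = 30.89 + 12.8205 = 43.7105 per hr

Final: 43.7105 /hr


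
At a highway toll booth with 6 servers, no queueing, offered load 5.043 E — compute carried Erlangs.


B(6,5.043) = 0.195078 (Erlang-B)
Carried load = a(1 − B) = 5.043·(1 − 0.195078) = 5.043·0.804922 = 4.0592 E

Final: 4.0592 Erlangs


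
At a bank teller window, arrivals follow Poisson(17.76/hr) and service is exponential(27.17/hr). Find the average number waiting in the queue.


ρ = 17.76/27.17 = 0.6537
Lq = ρ²/(1−ρ) = 0.4273/0.3463 = 1.2337

Final: 1.2337


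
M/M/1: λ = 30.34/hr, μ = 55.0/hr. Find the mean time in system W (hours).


W = 1/(μ−λ) = 1/(55.0 − 30.34) = 1/24.66 = 0.04055 hr

Final: 0.04055 hr


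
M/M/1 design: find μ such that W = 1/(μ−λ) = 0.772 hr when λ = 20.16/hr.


W = 1/(μ−λ) ⇒ μ − λ = 1/W = 1/0.772 = 1.2953
μ = λ + 1/W = 20.16 + 1.2953 = 21.4553 per hr

Final: 21.4553 /hr


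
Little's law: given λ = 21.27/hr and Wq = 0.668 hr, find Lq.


Lq = λWq = 21.27·0.668 = 14.2084

Final: 14.2084


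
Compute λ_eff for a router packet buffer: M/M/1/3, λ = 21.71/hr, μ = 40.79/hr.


ρ = 0.5322; P_K = (1−ρ)ρ^3/(1−ρ^4) = 0.076678
λ_eff = λ(1 − P_K) = 21.71·(1 − 0.076678) = 21.71·0.923322 = 20.0453 /hr

Final: 20.0453 /hr


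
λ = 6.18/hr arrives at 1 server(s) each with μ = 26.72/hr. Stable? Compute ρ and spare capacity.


Total capacity cμ = 1·26.72 = 26.72/hr
ρ = λ/(cμ) = 6.18/26.72 = 0.2313
Stable ⇔ ρ < 1: YES
Spare capacity = cμ − λ = 26.72 − 6.18 = 20.54/hr

Final: ρ = 0.2313; stable; margin = 20.54/hr


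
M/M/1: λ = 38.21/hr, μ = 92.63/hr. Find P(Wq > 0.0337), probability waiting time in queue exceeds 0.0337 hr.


ρ = 38.21/92.63 = 0.4125
P(Wq > t) = ρ·e^{−(μ−λ)t} = 0.4125·e^{−1.8340}
= 0.4125·0.159781 = 0.065910

Final: 0.065910


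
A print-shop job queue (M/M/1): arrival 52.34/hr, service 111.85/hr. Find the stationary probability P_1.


ρ = 52.34/111.85 = 0.4679
P_n = (1−ρ)·ρ^n = (1 − 0.4679)·0.4679^1 = 0.5321·0.467948 = 0.248973

Final: 0.248973


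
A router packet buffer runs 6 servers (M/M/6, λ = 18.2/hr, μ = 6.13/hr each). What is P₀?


a = λ/μ = 18.2/6.13 = 2.9690; ρ = a/c = 0.4948
Σ_{k=0}^{5} a^k/k! (terms k=0..5) = 1.00000 + 2.96900 + 4.40750 + 4.36196 + 3.23767 + 1.92253 = 17.89866
Tail: a^6/(6!(1−ρ)) = 684.96043/(720·0.5052) = 1.88321
P₀ = 1/(17.89866 + 1.88321) = 1/19.78187 = 0.050551

Final: 0.050551


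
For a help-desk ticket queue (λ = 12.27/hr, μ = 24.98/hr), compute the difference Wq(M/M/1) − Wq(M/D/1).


ρ = 12.27/24.98 = 0.4912
Wq(M/M/1) = ρ/(μ−λ) = 0.4912/12.71 = 0.03865 hr
Wq(M/D/1) = ρ/(2(μ−λ)) = 0.01932 hr
Savings = 0.03865 − 0.01932 = 0.01932 hr

Final: 0.01932 hr


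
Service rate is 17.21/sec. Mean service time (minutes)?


Mean service time = 1/μ = 1/17.21 second = 0.05811 second
In minutes: 0.05811 × 0.0166667 = 0.0009684 min

Final: 0.0009684 min


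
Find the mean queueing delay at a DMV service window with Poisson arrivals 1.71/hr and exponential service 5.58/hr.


ρ = 1.71/5.58 = 0.3065
Wq = ρ/(μ−λ) = 0.3065/(5.58 − 1.71) = 0.3065/3.87 = 0.07919 hr

Final: 0.07919 hr


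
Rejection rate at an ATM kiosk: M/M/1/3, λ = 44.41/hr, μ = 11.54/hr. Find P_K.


ρ = λ/μ = 44.41/11.54 = 3.8484
P_K = (1−ρ)ρ^K/(1−ρ^(K+1)) = (-2.8484·56.993443)/(1 − 219.330919)
= -162.337476/-218.330919 = 0.743539

Final: 0.743539


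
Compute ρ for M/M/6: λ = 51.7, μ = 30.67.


ρ = λ/(cμ) = 51.7/(6·30.67) = 51.7/184.02 = 0.2809

Final: 0.2809


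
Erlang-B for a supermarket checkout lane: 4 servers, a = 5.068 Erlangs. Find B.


B(c,a) = (a^c/c!) / Σ_{k=0}^{c} a^k/k!
a^4/4! = 27.487496
Σ terms (k=0..4): 1.00000 + 5.06800 + 12.84231 + 21.69495 + 27.48750 = 68.092754
B = 27.487496/68.092754 = 0.403677

Final: 0.403677


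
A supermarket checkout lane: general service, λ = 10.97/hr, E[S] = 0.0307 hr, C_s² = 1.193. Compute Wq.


ρ = λ·E[S] = 10.97·0.0307 = 0.3368
E[S²] = E[S]²(1+C_s²) = 0.0307²·(1+1.193) = 0.002067
Wq = λ·E[S²]/(2(1−ρ)) = 10.97·0.002067/(2·0.6632) = 0.01709 hr

Final: 0.01709 hr


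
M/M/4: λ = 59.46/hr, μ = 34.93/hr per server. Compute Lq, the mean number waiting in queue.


a = λ/μ = 1.7023; ρ = a/4 = 0.4256
P₀ = 0.179139
Lq = P₀·a^c·ρ / (c!·(1−ρ)²) = 0.179139·8.39664·0.4256/(24·0.32998)
= 0.08083

Final: 0.08083


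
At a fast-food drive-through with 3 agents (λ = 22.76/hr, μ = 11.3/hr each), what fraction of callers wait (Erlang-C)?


a = λ/μ = 2.0142; ρ = a/3 = 0.6714
P₀ = 0.108852 (from M/M/c formula)
C(c,a) = [a^c/(c!(1−ρ))]·P₀ = [8.17112/(6·0.3286)]·0.108852
= 4.14424·0.108852 = 0.451107

Final: 0.451107


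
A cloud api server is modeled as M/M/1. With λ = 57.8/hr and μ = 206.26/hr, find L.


ρ = λ/μ = 57.8/206.26 = 0.2802
L = ρ/(1−ρ) = 0.2802/(1 − 0.2802) = 0.2802/0.7198 = 0.3893

Final: 0.3893


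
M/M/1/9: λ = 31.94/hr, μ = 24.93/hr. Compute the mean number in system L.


ρ = 31.94/24.93 = 1.2812
L = ρ[1 − (K+1)ρ^K + Kρ^(K+1)] / [(1−ρ)(1−ρ^(K+1))]
Numerator: 1.2812·(1 − 10·9.300659 + 9·11.915886) = 19.520666
Denominator: (-0.2812)·(-10.915886) = 3.069409
L = 19.520666/3.069409 = 6.3597

Final: 6.3597


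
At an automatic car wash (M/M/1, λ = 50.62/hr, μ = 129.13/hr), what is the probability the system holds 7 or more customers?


ρ = 50.62/129.13 = 0.3920
P(N ≥ n) = ρ^n = 0.3920^7 = 0.001423

Final: 0.001423


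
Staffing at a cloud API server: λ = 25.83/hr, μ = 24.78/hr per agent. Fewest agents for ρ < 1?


Stability requires cμ > λ ⇔ c > λ/μ.
λ/μ = 25.83/24.78 = 1.0424
Minimum integer c = ⌊1.0424⌋ + 1 = 2
Check: 2·24.78 = 49.56 > 25.83, while 1·24.78 = 24.78 ≤ 25.83

Final: 2 servers


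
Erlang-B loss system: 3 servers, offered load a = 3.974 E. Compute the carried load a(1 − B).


B(3,3.974) = 0.448344 (Erlang-B)
Carried load = a(1 − B) = 3.974·(1 − 0.448344) = 3.974·0.551656 = 2.1923 E

Final: 2.1923 Erlangs


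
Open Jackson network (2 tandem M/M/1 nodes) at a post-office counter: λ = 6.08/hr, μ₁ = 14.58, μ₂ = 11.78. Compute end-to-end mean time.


Each node sees arrival rate λ = 6.08/hr (tandem ⇒ throughput preserved).
W₁ = 1/(μ₁−λ) = 1/(14.58−6.08) = 0.11765 hr
W₂ = 1/(μ₂−λ) = 1/(11.78−6.08) = 0.17544 hr
W_total = W₁ + W₂ = 0.11765 + 0.17544 = 0.29309 hr

Final: 0.29309 hr


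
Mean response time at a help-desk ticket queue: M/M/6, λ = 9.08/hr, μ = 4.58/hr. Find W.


a = 1.9825; ρ = 0.3304; P₀ = 0.137527
Lq = P₀·a^c·ρ/(c!(1−ρ)²) = 0.008548
Wq = Lq/λ = 0.008548/9.08 = 0.0009414 hr
W = Wq + 1/μ = 0.0009414 + 0.21834 = 0.21928 hr

Final: 0.21928 hr


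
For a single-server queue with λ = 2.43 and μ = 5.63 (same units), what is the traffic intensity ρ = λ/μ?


ρ = λ/μ = 2.43/5.63 = 0.4316

Final: 0.4316


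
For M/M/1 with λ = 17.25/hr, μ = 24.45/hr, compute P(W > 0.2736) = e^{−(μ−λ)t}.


W ~ Exponential(μ−λ) for M/M/1.
μ − λ = 24.45 − 17.25 = 7.2000
P(W > t) = e^{−(μ−λ)t} = e^{−1.9699} = 0.139468

Final: 0.139468


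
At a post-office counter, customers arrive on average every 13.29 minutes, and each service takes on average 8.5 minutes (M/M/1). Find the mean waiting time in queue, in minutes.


λ = 60/13.29 = 4.5147 /hr
μ = 60/8.5 = 7.0588 /hr
ρ = λ/μ = 4.5147/7.0588 = 0.6396
Wq = ρ/(μ−λ) = 0.6396/(7.0588−4.5147) = 0.25139 hr
In minutes: 0.25139·60 = 15.084 min

Final: 15.084 min


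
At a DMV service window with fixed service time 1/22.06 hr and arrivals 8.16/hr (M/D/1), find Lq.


ρ = 8.16/22.06 = 0.3699
M/D/1: Lq = ρ²/(2(1−ρ)) = 0.1368/(2·0.6301) = 0.10858

Final: 0.10858


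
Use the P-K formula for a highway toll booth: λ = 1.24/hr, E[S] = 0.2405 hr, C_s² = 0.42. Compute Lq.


ρ = λ·E[S] = 1.24·0.2405 = 0.2982
Lq = ρ²(1+C_s²)/(2(1−ρ)) = 0.08894·(1+0.42)/(2·0.7018)
= 0.08894·1.4200/1.4036 = 0.08998

Final: 0.08998


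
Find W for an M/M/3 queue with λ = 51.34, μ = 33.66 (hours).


a = 1.5253; ρ = 0.5084; P₀ = 0.204437
Lq = P₀·a^c·ρ/(c!(1−ρ)²) = 0.25437
Wq = Lq/λ = 0.25437/51.34 = 0.004955 hr
W = Wq + 1/μ = 0.004955 + 0.02971 = 0.03466 hr

Final: 0.03466 hr


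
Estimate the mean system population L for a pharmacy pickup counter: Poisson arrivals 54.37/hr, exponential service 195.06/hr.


ρ = λ/μ = 54.37/195.06 = 0.2787
L = ρ/(1−ρ) = 0.2787/(1 − 0.2787) = 0.2787/0.7213 = 0.3865

Final: 0.3865


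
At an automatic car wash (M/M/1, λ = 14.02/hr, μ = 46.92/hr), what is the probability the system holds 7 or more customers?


ρ = 14.02/46.92 = 0.2988
P(N ≥ n) = ρ^n = 0.2988^7 = 0.0002127

Final: 0.0002127


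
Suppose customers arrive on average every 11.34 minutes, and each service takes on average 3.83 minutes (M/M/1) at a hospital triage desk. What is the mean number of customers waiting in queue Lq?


λ = 60/11.34 = 5.2910 /hr
μ = 60/3.83 = 15.6658 /hr
ρ = λ/μ = 5.2910/15.6658 = 0.3377
Lq = ρ²/(1−ρ) = 0.1141/0.6623 = 0.1722

Final: 0.1722
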